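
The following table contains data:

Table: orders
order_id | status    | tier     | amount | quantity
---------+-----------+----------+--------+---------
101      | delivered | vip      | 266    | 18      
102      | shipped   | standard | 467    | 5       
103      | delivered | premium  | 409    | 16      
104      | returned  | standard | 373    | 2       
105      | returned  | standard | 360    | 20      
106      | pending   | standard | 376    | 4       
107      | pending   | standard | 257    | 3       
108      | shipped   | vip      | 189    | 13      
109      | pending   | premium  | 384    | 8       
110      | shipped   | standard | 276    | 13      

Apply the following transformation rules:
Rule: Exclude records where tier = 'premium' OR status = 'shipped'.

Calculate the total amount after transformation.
1632

Step 1: Find records where tier = 'premium' OR status = 'shipped'
Step 2: 5 records match, summing to 1725
Step 3: Original sum: 3357
Step 4: Remaining sum = 3357 - 1725 = 1632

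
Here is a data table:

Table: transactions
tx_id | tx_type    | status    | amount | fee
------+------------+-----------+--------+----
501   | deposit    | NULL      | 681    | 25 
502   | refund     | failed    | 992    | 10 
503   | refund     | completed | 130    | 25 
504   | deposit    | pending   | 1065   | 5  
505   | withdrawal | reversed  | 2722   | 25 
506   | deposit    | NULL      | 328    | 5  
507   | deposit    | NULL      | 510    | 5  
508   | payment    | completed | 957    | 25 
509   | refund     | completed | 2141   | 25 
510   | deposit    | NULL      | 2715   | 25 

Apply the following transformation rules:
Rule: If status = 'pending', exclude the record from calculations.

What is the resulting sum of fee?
170

Step 1: Identify records where status = 'pending'
Step 2: The excluded records sum to 5
Step 3: Original total fee = 175
Step 4: Remaining total = 175 - 5 = 170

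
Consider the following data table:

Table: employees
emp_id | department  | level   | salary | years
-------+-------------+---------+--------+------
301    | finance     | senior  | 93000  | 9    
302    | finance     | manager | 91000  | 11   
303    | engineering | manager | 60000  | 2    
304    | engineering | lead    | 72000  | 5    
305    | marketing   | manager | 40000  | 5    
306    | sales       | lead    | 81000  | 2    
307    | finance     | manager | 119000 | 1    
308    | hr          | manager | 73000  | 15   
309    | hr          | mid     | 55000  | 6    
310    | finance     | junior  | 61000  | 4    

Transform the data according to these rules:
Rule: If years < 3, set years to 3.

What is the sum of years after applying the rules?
64

Step 1: 3 records have years < 3
Step 2: These records originally summed to 5
Step 3: After setting to minimum: 3 × 3 = 9
Step 4: Unaffected records sum: 55
Step 5: Final sum = 9 + 55 = 64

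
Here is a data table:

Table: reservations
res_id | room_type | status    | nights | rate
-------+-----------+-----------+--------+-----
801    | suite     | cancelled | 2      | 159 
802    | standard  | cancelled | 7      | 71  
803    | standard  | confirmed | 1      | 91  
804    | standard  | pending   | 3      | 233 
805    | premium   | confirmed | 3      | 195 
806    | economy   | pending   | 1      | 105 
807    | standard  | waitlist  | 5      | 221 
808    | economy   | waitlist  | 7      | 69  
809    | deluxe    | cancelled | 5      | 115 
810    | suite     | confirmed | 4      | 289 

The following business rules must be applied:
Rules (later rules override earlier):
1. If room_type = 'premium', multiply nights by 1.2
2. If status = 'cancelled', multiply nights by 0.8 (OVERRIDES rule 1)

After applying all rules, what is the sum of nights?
35.8

Step 1: Rule 2 takes priority for records with status = 'cancelled'
  - 3 records: 14 × 0.8 = 11.2
Step 2: Rule 1 applies to remaining records with room_type = 'premium'
  - 1 records: 3 × 1.2 = 3.6
Step 3: Other records unchanged: 21
Step 4: Final sum = 11.2 + 3.6 + 21 = 35.8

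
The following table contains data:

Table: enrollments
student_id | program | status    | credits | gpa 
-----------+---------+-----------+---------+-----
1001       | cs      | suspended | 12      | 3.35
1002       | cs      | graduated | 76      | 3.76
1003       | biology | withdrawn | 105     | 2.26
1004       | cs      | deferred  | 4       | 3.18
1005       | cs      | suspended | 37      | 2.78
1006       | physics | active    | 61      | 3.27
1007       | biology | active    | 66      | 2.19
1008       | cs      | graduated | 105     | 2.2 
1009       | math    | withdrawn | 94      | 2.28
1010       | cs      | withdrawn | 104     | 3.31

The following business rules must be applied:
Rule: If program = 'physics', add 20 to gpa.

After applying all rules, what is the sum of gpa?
48.58

Step 1: Count records where program = 'physics': 1
Step 2: Total bonus added: 1 × 20 = 20
Step 3: Original sum of gpa: 28.58
Step 4: Final sum = 28.58 + 20 = 48.58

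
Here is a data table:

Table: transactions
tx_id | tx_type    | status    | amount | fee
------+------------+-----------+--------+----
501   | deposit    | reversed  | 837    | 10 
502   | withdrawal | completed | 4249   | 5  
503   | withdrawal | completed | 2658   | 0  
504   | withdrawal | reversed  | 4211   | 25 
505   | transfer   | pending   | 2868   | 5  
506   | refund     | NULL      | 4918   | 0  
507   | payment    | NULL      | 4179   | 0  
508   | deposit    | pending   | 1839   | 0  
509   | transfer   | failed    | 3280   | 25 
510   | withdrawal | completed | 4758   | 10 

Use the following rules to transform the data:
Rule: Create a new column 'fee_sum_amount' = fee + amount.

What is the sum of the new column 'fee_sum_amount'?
33877

Step 1: For each record, compute fee + amount
Example calculations:
  10 + 837 = 847
  5 + 4249 = 4254
  0 + 2658 = 2658
  ...
Step 2: Sum all derived values
Step 3: Total = 33877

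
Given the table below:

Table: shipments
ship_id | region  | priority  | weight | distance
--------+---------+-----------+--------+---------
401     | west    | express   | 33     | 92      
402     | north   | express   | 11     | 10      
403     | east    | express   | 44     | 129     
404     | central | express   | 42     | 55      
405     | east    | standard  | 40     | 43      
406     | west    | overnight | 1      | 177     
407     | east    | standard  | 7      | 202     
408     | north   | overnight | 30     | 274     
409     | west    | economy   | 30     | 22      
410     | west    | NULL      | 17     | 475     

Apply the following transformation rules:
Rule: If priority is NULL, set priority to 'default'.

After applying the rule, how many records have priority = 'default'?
1

Step 1: Count records where priority IS NULL
Step 2: Found 1 records with NULL priority
Step 3: These records will have priority set to 'default'
Step 4: Records already having priority = 'default': 0
Step 5: Answer: 1 + 0 = 1 records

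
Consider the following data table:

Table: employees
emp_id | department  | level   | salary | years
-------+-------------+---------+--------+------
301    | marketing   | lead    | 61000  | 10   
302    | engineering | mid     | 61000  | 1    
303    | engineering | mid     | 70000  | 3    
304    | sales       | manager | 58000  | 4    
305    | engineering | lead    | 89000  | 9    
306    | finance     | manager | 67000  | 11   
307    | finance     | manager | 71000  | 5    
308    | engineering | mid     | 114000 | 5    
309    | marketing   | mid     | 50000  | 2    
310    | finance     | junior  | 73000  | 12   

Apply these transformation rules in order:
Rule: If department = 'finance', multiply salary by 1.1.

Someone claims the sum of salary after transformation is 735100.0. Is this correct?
Yes, the result is correct.

Step 1: Calculate the correct sum after transformation
Step 2: Apply multiplier 1.1 to records where department = 'finance'
Step 3: Correct result = 735100.0
Step 4: Claimed result = 735100.0
Step 5: 735100.0 = 735100.0 ✓
Conclusion: The claimed result is correct.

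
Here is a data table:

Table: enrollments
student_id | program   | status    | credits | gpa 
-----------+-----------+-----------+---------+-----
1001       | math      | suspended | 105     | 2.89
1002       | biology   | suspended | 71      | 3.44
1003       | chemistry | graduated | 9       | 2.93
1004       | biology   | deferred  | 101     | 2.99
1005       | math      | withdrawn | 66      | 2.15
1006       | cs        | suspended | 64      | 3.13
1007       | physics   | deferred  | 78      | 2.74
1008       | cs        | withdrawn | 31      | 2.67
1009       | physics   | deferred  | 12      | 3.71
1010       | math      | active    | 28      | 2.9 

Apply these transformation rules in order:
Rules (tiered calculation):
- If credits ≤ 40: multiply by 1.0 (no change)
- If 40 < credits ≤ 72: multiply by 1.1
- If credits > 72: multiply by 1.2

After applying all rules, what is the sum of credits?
641.9

Step 1: Tier 1 (credits ≤ 40): 4 records, sum = 80 × 1.0 = 80.0
Step 2: Tier 2 (40 < credits ≤ 72): 3 records, sum = 201 × 1.1 = 221.1
Step 3: Tier 3 (credits > 72): 3 records, sum = 284 × 1.2 = 340.8
Step 4: Final sum = 80.0 + 221.1 + 340.8 = 641.9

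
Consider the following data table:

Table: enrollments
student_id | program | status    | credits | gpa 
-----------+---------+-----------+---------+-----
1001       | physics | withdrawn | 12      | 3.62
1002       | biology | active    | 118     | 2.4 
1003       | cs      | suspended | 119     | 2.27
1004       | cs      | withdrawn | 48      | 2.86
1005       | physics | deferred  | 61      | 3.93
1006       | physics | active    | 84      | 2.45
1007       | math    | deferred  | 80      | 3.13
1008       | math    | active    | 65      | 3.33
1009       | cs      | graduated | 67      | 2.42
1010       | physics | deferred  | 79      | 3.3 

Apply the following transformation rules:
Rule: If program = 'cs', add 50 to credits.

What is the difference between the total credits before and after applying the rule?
150

Step 1: Original sum of credits = 733
Step 2: 3 records have program = 'cs'
Step 3: Each affected record changes by 50
Step 4: Total change = 3 × 50 = 150
Step 5: New sum = 733 + 150 = 883
Step 6: Difference = |883 - 733| = 150
        (Sum increased by 150)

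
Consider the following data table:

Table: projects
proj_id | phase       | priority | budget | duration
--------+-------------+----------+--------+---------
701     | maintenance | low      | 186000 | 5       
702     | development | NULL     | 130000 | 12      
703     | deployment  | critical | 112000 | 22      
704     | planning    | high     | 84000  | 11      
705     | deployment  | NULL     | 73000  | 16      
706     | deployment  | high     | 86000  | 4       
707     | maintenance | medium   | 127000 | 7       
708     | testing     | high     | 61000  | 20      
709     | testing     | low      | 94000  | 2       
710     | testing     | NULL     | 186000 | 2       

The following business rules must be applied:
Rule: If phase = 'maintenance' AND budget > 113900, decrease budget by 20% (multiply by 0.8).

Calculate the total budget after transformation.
1076400.0

Step 1: Find records where phase = 'maintenance' AND budget > 113900
Step 2: 2 records match, summing to 313000
Step 3: After multiplier: 313000 × 0.8 = 250400.0
Step 4: Unaffected records sum: 826000
Step 5: Final sum = 250400.0 + 826000 = 1076400.0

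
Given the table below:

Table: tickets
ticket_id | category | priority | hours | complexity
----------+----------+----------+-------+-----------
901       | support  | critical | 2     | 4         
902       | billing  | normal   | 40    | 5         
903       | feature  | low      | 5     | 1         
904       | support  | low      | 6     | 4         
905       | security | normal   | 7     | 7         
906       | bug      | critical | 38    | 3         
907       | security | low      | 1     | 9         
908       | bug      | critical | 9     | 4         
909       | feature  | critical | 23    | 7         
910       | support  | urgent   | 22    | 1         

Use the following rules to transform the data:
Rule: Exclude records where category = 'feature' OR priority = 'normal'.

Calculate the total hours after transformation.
78

Step 1: Find records where category = 'feature' OR priority = 'normal'
Step 2: 4 records match, summing to 75
Step 3: Original sum: 153
Step 4: Remaining sum = 153 - 75 = 78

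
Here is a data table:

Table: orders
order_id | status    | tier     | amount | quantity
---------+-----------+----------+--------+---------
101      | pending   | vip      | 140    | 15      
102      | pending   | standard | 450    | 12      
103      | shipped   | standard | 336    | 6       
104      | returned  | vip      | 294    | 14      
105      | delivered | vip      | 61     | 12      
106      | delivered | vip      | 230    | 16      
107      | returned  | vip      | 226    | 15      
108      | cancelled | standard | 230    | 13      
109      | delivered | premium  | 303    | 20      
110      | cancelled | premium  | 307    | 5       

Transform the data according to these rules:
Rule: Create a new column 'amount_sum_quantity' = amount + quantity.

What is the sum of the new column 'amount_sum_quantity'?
2705

Step 1: For each record, compute amount + quantity
Example calculations:
  140 + 15 = 155
  450 + 12 = 462
  336 + 6 = 342
  ...
Step 2: Sum all derived values
Step 3: Total = 2705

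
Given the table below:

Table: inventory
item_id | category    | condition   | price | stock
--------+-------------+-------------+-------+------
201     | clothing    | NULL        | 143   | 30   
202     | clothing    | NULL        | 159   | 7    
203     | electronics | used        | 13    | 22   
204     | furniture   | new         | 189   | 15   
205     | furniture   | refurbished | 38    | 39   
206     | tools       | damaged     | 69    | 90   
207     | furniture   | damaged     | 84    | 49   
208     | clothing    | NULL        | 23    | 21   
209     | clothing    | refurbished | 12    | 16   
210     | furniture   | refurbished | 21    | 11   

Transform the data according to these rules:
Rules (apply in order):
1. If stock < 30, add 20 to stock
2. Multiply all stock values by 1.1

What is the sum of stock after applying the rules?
462.0

Step 1: Apply Rule 1 - Add 20 to records with stock < 30
  - 6 records affected: 92 + (6 × 20) = 212
  - Unaffected records: 208
  - Sum after Rule 1: 420
Step 2: Apply Rule 2 - Multiply all by 1.1
  - 420 × 1.1 = 462.0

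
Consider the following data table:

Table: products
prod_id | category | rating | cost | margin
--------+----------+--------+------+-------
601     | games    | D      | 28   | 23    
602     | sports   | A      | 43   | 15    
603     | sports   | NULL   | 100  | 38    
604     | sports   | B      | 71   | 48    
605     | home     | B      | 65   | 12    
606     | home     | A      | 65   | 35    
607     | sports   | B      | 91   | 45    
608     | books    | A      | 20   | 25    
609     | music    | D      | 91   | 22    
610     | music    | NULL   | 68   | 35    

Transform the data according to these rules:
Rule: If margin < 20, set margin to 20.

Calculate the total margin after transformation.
311

Step 1: 2 records have margin < 20
Step 2: These records originally summed to 27
Step 3: After setting to minimum: 2 × 20 = 40
Step 4: Unaffected records sum: 271
Step 5: Final sum = 40 + 271 = 311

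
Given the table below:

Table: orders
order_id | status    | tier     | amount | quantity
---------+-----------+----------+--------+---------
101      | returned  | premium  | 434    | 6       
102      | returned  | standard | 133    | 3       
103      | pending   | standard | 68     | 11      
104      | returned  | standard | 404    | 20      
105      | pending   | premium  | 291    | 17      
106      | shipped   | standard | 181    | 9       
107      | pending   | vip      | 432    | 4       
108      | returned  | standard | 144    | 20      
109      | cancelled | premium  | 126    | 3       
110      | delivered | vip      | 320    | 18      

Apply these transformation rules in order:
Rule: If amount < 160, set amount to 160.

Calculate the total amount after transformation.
2702

Step 1: 4 records have amount < 160
Step 2: These records originally summed to 471
Step 3: After setting to minimum: 4 × 160 = 640
Step 4: Unaffected records sum: 2062
Step 5: Final sum = 640 + 2062 = 2702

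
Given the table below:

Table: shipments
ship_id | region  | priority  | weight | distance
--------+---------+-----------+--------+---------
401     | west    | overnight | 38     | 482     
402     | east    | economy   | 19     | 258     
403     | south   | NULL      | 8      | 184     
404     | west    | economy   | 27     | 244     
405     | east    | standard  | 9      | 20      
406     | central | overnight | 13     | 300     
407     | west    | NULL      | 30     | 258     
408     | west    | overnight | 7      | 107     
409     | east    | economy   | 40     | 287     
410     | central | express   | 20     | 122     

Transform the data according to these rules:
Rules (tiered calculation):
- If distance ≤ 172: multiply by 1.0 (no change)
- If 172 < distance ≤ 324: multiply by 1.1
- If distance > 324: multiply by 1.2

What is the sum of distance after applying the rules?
2511.5

Step 1: Tier 1 (distance ≤ 172): 3 records, sum = 249 × 1.0 = 249.0
Step 2: Tier 2 (172 < distance ≤ 324): 6 records, sum = 1531 × 1.1 = 1684.1
Step 3: Tier 3 (distance > 324): 1 records, sum = 482 × 1.2 = 578.4
Step 4: Final sum = 249.0 + 1684.1 + 578.4 = 2511.5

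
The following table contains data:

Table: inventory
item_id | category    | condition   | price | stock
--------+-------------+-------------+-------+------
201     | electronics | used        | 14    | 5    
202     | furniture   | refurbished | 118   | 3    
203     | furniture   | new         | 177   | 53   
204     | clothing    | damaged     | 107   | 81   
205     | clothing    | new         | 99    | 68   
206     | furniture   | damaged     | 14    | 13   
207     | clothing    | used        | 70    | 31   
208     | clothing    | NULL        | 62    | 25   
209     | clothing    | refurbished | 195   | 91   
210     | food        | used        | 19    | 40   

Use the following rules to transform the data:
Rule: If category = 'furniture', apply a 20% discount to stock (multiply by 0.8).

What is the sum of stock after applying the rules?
396.2

Step 1: Records with category = 'furniture' have total stock = 69
Step 2: Apply multiplier: 69 × 0.8 = 55.2
Step 3: Other records total: 341
Step 4: Final sum = 55.2 + 341 = 396.2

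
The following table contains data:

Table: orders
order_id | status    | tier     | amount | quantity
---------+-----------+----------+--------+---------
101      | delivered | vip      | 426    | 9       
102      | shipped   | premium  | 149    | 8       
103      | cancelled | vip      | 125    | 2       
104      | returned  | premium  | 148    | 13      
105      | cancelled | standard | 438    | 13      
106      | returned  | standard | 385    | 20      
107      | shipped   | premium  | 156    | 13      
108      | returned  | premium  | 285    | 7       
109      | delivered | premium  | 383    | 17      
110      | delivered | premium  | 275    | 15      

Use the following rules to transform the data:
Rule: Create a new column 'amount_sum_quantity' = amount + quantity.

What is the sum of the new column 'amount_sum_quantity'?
2887

Step 1: For each record, compute amount + quantity
Example calculations:
  426 + 9 = 435
  149 + 8 = 157
  125 + 2 = 127
  ...
Step 2: Sum all derived values
Step 3: Total = 2887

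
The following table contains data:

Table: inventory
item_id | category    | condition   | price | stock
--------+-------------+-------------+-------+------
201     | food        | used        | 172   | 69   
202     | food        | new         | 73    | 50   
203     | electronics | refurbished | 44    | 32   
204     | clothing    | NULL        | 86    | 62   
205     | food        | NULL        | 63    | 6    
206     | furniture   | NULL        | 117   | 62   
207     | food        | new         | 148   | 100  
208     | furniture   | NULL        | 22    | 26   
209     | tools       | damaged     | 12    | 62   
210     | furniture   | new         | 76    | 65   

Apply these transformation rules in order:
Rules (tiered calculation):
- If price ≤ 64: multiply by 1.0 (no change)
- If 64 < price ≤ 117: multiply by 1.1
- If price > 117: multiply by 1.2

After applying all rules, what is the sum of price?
912.2

Step 1: Tier 1 (price ≤ 64): 4 records, sum = 141 × 1.0 = 141.0
Step 2: Tier 2 (64 < price ≤ 117): 4 records, sum = 352 × 1.1 = 387.2
Step 3: Tier 3 (price > 117): 2 records, sum = 320 × 1.2 = 384.0
Step 4: Final sum = 141.0 + 387.2 + 384.0 = 912.2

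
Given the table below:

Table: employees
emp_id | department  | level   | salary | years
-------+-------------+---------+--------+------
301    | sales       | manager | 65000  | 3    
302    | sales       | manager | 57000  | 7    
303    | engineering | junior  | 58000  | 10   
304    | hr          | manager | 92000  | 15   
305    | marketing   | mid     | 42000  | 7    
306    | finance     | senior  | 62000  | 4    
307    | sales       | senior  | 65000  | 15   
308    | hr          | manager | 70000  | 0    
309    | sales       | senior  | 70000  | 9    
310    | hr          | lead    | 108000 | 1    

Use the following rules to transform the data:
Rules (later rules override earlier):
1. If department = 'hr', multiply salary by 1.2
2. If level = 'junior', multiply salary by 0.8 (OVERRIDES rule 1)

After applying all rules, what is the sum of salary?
731400.0

Step 1: Rule 2 takes priority for records with level = 'junior'
  - 1 records: 58000 × 0.8 = 46400.0
Step 2: Rule 1 applies to remaining records with department = 'hr'
  - 3 records: 270000 × 1.2 = 324000.0
Step 3: Other records unchanged: 361000
Step 4: Final sum = 46400.0 + 324000.0 + 361000 = 731400.0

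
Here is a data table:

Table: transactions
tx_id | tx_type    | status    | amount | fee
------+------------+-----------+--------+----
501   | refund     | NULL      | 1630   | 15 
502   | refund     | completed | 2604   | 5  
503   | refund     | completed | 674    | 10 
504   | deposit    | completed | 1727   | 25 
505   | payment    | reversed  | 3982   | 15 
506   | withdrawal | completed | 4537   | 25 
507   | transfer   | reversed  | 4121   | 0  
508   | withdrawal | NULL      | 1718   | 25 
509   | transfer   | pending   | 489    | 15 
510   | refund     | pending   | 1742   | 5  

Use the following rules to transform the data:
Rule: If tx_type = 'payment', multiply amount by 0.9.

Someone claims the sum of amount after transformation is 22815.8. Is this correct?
No, the correct result is 22825.8.

Step 1: Calculate the correct sum after transformation
Step 2: Apply multiplier 0.9 to records where tx_type = 'payment'
Step 3: Correct result = 22825.8
Step 4: Claimed result = 22815.8
Step 5: 22825.8 ≠ 22815.8
Conclusion: The claimed result is incorrect. The correct answer is 22825.8.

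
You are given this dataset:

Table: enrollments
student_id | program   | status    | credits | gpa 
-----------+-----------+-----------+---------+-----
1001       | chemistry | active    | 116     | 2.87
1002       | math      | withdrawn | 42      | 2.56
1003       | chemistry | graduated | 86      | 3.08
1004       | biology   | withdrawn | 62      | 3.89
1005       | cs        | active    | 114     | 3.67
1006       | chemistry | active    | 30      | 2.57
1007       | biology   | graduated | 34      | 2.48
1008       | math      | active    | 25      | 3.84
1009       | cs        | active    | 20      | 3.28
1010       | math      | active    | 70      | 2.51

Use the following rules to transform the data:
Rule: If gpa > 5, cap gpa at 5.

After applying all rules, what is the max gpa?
3.89

Step 1: Original maximum gpa = 3.89
Step 2: Check cap of 5 against maximum
Step 3: No records exceed the cap (max 3.89 <= cap 5), so no capping applies
Step 4: Maximum after transformation = 3.89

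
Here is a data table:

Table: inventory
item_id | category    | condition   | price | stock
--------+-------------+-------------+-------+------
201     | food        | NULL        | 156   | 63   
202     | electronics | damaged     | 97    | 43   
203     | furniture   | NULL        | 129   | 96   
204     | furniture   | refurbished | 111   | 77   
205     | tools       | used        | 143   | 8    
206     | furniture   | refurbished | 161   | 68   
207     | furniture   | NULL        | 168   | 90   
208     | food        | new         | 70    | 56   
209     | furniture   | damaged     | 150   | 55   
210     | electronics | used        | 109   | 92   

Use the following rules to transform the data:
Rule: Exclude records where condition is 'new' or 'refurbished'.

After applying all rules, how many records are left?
7

Step 1: Count records to exclude
  - 1 (new) + 2 (refurbished) = 3 records
Step 2: Total records: 10
Step 3: Remaining = 10 - 3 = 7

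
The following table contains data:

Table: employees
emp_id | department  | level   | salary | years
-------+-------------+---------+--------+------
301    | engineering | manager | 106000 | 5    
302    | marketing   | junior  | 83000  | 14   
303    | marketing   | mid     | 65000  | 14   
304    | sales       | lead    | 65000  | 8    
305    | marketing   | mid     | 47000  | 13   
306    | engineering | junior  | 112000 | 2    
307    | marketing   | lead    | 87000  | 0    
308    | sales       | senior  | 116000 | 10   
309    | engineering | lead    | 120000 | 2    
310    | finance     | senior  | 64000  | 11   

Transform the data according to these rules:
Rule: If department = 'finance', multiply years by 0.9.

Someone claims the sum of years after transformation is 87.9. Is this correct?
No, the correct result is 77.9.

Step 1: Calculate the correct sum after transformation
Step 2: Apply multiplier 0.9 to records where department = 'finance'
Step 3: Correct result = 77.9
Step 4: Claimed result = 87.9
Step 5: 77.9 ≠ 87.9
Conclusion: The claimed result is incorrect. The correct answer is 77.9.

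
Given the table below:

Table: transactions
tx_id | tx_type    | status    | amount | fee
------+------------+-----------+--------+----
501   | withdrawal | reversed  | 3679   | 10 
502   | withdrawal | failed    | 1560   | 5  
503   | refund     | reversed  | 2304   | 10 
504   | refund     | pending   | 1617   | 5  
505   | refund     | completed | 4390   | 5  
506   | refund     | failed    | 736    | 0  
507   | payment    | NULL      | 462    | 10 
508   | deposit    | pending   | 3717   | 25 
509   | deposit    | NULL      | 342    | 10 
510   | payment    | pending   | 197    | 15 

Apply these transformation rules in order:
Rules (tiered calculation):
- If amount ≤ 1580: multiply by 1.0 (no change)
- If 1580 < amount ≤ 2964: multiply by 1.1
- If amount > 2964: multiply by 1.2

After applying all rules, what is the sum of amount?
21753.3

Step 1: Tier 1 (amount ≤ 1580): 5 records, sum = 3297 × 1.0 = 3297.0
Step 2: Tier 2 (1580 < amount ≤ 2964): 2 records, sum = 3921 × 1.1 = 4313.1
Step 3: Tier 3 (amount > 2964): 3 records, sum = 11786 × 1.2 = 14143.2
Step 4: Final sum = 3297.0 + 4313.1 + 14143.2 = 21753.3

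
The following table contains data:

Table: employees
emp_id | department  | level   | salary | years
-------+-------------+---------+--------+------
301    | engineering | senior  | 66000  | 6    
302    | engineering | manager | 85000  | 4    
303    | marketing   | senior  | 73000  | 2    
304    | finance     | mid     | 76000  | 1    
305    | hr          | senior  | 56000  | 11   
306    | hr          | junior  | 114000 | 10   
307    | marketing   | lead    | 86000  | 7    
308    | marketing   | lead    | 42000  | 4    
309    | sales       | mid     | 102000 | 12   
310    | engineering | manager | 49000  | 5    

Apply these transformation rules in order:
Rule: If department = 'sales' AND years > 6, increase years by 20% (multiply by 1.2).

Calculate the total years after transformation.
64.4

Step 1: Find records where department = 'sales' AND years > 6
Step 2: 1 records match, summing to 12
Step 3: After multiplier: 12 × 1.2 = 14.4
Step 4: Unaffected records sum: 50
Step 5: Final sum = 14.4 + 50 = 64.4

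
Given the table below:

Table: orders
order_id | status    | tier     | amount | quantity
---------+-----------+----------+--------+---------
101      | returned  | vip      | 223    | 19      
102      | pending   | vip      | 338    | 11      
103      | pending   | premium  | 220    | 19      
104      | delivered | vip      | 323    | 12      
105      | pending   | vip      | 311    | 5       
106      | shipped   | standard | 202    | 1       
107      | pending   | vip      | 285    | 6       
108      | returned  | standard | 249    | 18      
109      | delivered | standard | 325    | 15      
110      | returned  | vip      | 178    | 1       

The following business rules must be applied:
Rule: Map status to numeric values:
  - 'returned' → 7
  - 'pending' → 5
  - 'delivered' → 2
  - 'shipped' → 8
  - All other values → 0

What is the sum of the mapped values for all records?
53

Step 1: Apply mapping to each record
Step 2: Count by status:
  'returned': 3 records × 7 = 21
  'pending': 4 records × 5 = 20
  'delivered': 2 records × 2 = 4
  'shipped': 1 records × 8 = 8
Step 3: Sum all mapped values = 53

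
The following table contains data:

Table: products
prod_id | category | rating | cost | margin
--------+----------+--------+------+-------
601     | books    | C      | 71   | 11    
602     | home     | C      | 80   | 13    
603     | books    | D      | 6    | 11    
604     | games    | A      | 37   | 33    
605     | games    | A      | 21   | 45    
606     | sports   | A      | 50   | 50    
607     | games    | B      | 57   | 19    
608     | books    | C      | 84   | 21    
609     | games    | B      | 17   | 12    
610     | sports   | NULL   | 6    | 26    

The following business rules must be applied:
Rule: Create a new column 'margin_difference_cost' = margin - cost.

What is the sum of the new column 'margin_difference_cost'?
-188

Step 1: For each record, compute margin - cost
Example calculations:
  11 - 71 = -60
  13 - 80 = -67
  11 - 6 = 5
  ...
Step 2: Sum all derived values
Step 3: Total = -188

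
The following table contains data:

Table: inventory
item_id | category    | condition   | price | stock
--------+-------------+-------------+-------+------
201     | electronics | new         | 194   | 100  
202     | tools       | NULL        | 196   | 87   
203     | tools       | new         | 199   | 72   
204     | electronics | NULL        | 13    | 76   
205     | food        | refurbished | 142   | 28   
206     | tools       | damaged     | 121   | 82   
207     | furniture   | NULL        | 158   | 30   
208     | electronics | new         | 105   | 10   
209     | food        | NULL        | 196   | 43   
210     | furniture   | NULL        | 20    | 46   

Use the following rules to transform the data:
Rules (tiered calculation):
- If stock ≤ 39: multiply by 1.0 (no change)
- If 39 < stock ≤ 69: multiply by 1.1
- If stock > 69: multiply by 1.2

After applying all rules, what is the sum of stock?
666.3

Step 1: Tier 1 (stock ≤ 39): 3 records, sum = 68 × 1.0 = 68.0
Step 2: Tier 2 (39 < stock ≤ 69): 2 records, sum = 89 × 1.1 = 97.9
Step 3: Tier 3 (stock > 69): 5 records, sum = 417 × 1.2 = 500.4
Step 4: Final sum = 68.0 + 97.9 + 500.4 = 666.3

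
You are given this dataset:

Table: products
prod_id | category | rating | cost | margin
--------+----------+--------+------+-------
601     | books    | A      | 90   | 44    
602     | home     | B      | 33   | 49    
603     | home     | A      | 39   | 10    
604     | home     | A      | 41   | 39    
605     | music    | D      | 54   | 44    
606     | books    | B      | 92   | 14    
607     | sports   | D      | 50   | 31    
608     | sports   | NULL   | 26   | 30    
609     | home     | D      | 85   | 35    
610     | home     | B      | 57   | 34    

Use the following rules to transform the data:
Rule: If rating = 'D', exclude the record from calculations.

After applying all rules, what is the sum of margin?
220

Step 1: Identify records where rating = 'D'
Step 2: The excluded records sum to 110
Step 3: Original total margin = 330
Step 4: Remaining total = 330 - 110 = 220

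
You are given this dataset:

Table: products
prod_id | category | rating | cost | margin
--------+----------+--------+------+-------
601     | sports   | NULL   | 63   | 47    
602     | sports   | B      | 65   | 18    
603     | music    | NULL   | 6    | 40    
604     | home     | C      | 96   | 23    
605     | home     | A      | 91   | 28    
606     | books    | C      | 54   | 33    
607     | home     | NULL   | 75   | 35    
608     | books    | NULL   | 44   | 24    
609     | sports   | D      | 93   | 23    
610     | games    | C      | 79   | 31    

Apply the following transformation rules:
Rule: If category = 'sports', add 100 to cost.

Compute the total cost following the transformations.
966

Step 1: Count records where category = 'sports': 3
Step 2: Total bonus added: 3 × 100 = 300
Step 3: Original sum of cost: 666
Step 4: Final sum = 666 + 300 = 966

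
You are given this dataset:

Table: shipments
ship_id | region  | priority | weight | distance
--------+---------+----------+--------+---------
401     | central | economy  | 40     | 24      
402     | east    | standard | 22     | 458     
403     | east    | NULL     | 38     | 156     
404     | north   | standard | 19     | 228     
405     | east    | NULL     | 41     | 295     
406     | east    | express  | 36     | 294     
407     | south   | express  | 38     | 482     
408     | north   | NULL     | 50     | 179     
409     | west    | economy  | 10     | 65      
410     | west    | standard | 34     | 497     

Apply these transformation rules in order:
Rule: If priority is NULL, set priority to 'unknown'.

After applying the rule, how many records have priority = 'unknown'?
3

Step 1: Count records where priority IS NULL
Step 2: Found 3 records with NULL priority
Step 3: These records will have priority set to 'unknown'
Step 4: Records already having priority = 'unknown': 0
Step 5: Answer: 3 + 0 = 3 records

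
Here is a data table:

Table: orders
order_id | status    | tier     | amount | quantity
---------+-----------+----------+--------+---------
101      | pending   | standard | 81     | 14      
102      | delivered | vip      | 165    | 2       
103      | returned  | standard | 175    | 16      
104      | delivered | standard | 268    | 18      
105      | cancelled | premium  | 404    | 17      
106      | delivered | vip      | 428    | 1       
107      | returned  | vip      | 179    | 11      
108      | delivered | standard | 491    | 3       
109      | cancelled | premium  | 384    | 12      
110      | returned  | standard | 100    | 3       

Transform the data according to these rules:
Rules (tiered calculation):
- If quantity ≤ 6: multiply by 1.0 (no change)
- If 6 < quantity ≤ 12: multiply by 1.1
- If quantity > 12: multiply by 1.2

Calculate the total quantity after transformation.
112.3

Step 1: Tier 1 (quantity ≤ 6): 4 records, sum = 9 × 1.0 = 9.0
Step 2: Tier 2 (6 < quantity ≤ 12): 2 records, sum = 23 × 1.1 = 25.3
Step 3: Tier 3 (quantity > 12): 4 records, sum = 65 × 1.2 = 78.0
Step 4: Final sum = 9.0 + 25.3 + 78.0 = 112.3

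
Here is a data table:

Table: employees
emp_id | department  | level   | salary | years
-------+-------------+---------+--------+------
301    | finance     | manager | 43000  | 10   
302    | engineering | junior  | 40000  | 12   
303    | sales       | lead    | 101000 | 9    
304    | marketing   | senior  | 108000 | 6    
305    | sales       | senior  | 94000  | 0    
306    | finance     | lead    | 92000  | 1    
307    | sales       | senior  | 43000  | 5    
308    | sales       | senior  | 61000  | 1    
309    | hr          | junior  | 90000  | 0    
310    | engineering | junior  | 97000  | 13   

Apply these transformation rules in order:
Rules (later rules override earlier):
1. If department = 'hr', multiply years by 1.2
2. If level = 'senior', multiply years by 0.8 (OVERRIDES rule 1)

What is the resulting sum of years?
54.6

Step 1: Rule 2 takes priority for records with level = 'senior'
  - 4 records: 12 × 0.8 = 9.6
Step 2: Rule 1 applies to remaining records with department = 'hr'
  - 1 records: 0 × 1.2 = 0.0
Step 3: Other records unchanged: 45
Step 4: Final sum = 9.6 + 0.0 + 45 = 54.6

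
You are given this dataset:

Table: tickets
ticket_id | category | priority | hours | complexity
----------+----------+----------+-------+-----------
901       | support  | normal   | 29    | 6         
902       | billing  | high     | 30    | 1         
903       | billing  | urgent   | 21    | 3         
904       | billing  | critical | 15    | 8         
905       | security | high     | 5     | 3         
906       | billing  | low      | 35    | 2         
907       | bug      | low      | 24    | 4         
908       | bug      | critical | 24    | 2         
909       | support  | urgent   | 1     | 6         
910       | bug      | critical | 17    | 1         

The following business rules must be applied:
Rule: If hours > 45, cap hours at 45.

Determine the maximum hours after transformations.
35

Step 1: Original maximum hours = 35
Step 2: Check cap of 45 against maximum
Step 3: No records exceed the cap (max 35 <= cap 45), so no capping applies
Step 4: Maximum after transformation = 35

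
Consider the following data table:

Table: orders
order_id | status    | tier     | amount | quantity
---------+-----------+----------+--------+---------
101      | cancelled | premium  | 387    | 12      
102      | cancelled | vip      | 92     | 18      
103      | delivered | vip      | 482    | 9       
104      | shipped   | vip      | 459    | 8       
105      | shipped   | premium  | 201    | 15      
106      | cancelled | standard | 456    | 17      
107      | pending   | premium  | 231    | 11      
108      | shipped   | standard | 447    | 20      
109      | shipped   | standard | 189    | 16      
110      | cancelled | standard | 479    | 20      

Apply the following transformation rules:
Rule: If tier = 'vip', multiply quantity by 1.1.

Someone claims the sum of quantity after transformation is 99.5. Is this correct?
No, the correct result is 149.5.

Step 1: Calculate the correct sum after transformation
Step 2: Apply multiplier 1.1 to records where tier = 'vip'
Step 3: Correct result = 149.5
Step 4: Claimed result = 99.5
Step 5: 149.5 ≠ 99.5
Conclusion: The claimed result is incorrect. The correct answer is 149.5.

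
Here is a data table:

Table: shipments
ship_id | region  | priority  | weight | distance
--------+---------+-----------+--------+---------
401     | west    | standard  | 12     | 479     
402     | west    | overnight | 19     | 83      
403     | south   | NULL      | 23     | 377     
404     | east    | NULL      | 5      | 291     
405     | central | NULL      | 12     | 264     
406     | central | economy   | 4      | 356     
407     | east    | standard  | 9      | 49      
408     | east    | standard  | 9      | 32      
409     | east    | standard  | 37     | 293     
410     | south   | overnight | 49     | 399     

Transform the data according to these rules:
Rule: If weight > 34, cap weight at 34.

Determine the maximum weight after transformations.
34

Step 1: Original maximum weight = 49
Step 2: Apply cap at 34
Step 3: 2 records had weight > 34 and were capped
Step 4: Maximum after transformation = 34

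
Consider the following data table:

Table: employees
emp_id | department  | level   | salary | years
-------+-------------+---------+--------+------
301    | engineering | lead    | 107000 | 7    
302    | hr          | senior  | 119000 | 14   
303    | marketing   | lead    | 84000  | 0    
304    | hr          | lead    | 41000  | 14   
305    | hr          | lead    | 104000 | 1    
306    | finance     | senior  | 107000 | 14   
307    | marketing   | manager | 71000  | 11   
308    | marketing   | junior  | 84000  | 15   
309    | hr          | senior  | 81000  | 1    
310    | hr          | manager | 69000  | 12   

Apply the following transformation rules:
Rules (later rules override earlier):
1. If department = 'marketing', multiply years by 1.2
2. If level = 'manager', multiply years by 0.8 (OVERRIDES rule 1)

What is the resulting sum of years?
87.4

Step 1: Rule 2 takes priority for records with level = 'manager'
  - 2 records: 23 × 0.8 = 18.4
Step 2: Rule 1 applies to remaining records with department = 'marketing'
  - 2 records: 15 × 1.2 = 18.0
Step 3: Other records unchanged: 51
Step 4: Final sum = 18.4 + 18.0 + 51 = 87.4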